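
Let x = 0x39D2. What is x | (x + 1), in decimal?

14803

x = 11100111010010 = 14802
x + 1 = 11100111010011
OR    = 11100111010011 = 14803
(x | (x + 1) sets the lowest cleared bit.)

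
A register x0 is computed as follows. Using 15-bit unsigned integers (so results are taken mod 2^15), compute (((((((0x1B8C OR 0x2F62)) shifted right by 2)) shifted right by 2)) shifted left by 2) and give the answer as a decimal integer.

4088

0x1B8C = 001101110001100
0x2F62 = 010111101100010
→ OR → 011111111101110 = 16366
→ shifted right by 2 → 000111111111011 = 4091
→ shifted right by 2 → 000001111111110 = 1022
→ shifted left by 2 (mod 2^15) → 000111111111000 = 4088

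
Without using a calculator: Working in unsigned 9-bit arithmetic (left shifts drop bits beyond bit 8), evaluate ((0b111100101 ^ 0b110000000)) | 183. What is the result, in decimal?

0b111100101 = 111100101
0b110000000 = 110000000
→ ^ → 001100101 = 101
183 = 010110111
→ | → 011110111 = 247

247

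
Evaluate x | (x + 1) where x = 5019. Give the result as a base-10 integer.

5023

x = 1001110011011 = 5019
x + 1 = 1001110011100
OR    = 1001110011111 = 5023
(x | (x + 1) sets the lowest cleared bit.)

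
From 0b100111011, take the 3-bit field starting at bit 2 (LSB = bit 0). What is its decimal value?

v = 100111011
Shift right by 2: 1001110
Mask low 3 bits: 110 = 6

6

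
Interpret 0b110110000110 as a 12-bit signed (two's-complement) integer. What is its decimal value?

pattern = 110110000110 (MSB is 1 ⇒ negative)
Invert: 001001111001, add 1 → 001001111010 = 634, so the value is -634.
(Equivalently: 3462 - 2^12 = 3462 - 4096 = -634.)

-634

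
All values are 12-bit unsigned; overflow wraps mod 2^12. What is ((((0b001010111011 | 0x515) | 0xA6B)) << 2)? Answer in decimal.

4092

0b001010111011 = 001010111011
0x515 = 010100010101
→ | → 011110111111 = 1983
0xA6B = 101001101011
→ | → 111111111111 = 4095
→ << 2 (mod 2^12) → 111111111100 = 4092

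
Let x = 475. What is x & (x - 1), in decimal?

474

x = 111011011 = 475
x - 1 = 111011010
AND   = 111011010 = 474
(x & (x - 1) clears the lowest set bit of x.)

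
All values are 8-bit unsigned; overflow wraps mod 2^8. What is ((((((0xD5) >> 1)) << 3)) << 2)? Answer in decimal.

0xD5 = 11010101
→ >> 1 → 01101010 = 106
→ << 3 (mod 2^8) → 01010000 = 80
→ << 2 (mod 2^8) → 01000000 = 64

64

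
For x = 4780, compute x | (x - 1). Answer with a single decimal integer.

x = 1001010101100 = 4780
x - 1 = 1001010101011
OR    = 1001010101111 = 4783
(x | (x - 1) sets all bits below the lowest set bit.)

4783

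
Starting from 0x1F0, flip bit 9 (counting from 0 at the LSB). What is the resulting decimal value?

1008

x = 0000111110000
bit 9 is currently 0; toggle it via x ^ (1 << 9) = x ^ 512
→ 0001111110000 = 1008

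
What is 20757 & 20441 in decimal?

20757 = 101000100010101
20441 = 100111111011001
AND → 100000100010001 = 16657

16657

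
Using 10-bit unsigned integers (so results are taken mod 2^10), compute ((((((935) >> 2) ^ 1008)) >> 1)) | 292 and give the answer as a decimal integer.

935 = 1110100111
→ >> 2 → 0011101001 = 233
1008 = 1111110000
→ ^ → 1100011001 = 793
→ >> 1 → 0110001100 = 396
292 = 0100100100
→ | → 0110101100 = 428

428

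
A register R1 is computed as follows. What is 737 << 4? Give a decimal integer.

11792

737 = 00001011100001
shift left by 4 → 10111000010000 = 11792
(equivalently, 737 × 2^4 = 737 × 16)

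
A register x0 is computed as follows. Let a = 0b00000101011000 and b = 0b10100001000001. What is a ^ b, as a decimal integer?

10521

a = 00000101011000
b = 10100001000001
XOR → 10100100011001 = 10521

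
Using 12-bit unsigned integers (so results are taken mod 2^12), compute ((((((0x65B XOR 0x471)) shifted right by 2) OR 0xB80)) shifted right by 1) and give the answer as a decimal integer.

0x65B = 011001011011
0x471 = 010001110001
→ XOR → 001000101010 = 554
→ shifted right by 2 → 000010001010 = 138
0xB80 = 101110000000
→ OR → 101110001010 = 2954
→ shifted right by 1 → 010111000101 = 1477

1477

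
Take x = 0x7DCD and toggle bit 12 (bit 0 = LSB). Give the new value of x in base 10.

28109

x = 111110111001101
bit 12 is currently 1; toggle it via x ^ (1 << 12) = x ^ 4096
→ 110110111001101 = 28109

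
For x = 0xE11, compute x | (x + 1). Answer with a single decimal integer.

x = 111000010001 = 3601
x + 1 = 111000010010
OR    = 111000010011 = 3603
(x | (x + 1) sets the lowest cleared bit.)

3603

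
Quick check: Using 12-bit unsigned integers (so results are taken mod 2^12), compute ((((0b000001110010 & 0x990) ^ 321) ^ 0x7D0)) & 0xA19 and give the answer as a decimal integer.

513

0b000001110010 = 000001110010
0x990 = 100110010000
→ & → 000000010000 = 16
321 = 000101000001
→ ^ → 000101010001 = 337
0x7D0 = 011111010000
→ ^ → 011010000001 = 1665
0xA19 = 101000011001
→ & → 001000000001 = 513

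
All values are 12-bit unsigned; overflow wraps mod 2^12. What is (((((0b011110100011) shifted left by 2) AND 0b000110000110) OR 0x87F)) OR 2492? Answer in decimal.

0b011110100011 = 011110100011
→ shifted left by 2 (mod 2^12) → 111010001100 = 3724
0b000110000110 = 000110000110
→ AND → 000010000100 = 132
0x87F = 100001111111
→ OR → 100011111111 = 2303
2492 = 100110111100
→ OR → 100111111111 = 2559

2559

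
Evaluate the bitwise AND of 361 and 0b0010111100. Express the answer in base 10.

40

361 = 101101001
b = 010111100
AND → 000101000 = 40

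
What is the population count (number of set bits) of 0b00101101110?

n = 101101110
Count the 1s: 1 + 1 + 1 + 1 + 1 + 1 = 6

6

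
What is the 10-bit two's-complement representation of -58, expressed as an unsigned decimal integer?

966

58 in 10 bits: 0000111010
Invert: 1111000101
Add 1:  1111000110 = 966
(Check: 2^10 - 58 = 1024 - 58 = 966.)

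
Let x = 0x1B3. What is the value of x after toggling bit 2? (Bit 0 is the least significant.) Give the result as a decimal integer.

x = 110110011
bit 2 is currently 0; toggle it via x ^ (1 << 2) = x ^ 4
→ 110110111 = 439

439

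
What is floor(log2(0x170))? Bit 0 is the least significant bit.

8

0x170 = 101110000
The topmost 1 is at position 8 (since 2^8 = 256 ≤ 368 < 512).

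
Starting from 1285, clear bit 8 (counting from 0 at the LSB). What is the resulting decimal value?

1029

x = 010100000101
bit 8 is currently 1; clear it via x & ~(1 << 8) = x & ~256
→ 010000000101 = 1029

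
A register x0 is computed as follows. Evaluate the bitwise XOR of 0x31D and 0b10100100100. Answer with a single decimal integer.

0x31D = 01100011101
b = 10100100100
XOR → 11000111001 = 1593

1593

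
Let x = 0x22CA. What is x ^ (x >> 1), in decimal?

x = 10001011001010 = 8906
x>>1 = 01000101100101
XOR  = 11001110101111 = 13231
(x ^ (x >> 1) gives the standard binary-reflected Gray code of x.)

13231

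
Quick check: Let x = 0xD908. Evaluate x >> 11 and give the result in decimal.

27

0xD908 = 1101100100001000
shift right by 11 → 0000000000011011 = 27
(equivalently, floor(55560 / 2048))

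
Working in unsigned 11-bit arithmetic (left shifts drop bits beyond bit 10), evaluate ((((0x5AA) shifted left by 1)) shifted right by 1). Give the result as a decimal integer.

0x5AA = 10110101010
→ shifted left by 1 (mod 2^11) → 01101010100 = 852
→ shifted right by 1 → 00110101010 = 426

426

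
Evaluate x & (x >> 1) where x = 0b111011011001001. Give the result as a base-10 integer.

12864

x = 111011011001001 = 30409
x>>1 = 011101101100100
AND  = 011001001000000 = 12864
(x & (x >> 1) has a 1 wherever x has two consecutive 1 bits.)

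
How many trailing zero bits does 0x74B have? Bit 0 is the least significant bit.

0x74B = 11101001011
Trailing zeros: 0, so the lowest set bit is bit 0 (value 1).

0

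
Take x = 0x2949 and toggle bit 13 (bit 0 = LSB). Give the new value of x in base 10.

2377

x = 10100101001001
bit 13 is currently 1; toggle it via x ^ (1 << 13) = x ^ 8192
→ 00100101001001 = 2377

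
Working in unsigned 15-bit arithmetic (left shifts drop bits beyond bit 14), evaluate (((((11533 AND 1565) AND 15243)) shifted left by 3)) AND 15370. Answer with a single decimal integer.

8

11533 = 010110100001101
1565 = 000011000011101
→ AND → 000010000001101 = 1037
15243 = 011101110001011
→ AND → 000000000001001 = 9
→ shifted left by 3 (mod 2^15) → 000000001001000 = 72
15370 = 011110000001010
→ AND → 000000000001000 = 8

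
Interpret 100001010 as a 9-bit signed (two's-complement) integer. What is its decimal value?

pattern = 100001010 (MSB is 1 ⇒ negative)
Invert: 011110101, add 1 → 011110110 = 246, so the value is -246.
(Equivalently: 266 - 2^9 = 266 - 512 = -246.)

-246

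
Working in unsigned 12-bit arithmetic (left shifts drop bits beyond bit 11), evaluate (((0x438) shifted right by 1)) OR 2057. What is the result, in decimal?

0x438 = 010000111000
→ shifted right by 1 → 001000011100 = 540
2057 = 100000001001
→ OR → 101000011101 = 2589

2589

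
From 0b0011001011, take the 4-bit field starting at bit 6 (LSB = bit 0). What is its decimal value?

v = 0011001011
Shift right by 6: 0011
Mask low 4 bits: 0011 = 3

3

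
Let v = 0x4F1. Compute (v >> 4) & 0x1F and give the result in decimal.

15

v = 10011110001
Shift right by 4: 1001111
Mask low 5 bits: 01111 = 15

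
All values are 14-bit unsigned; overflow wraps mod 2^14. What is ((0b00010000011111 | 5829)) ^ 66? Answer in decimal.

0b00010000011111 = 00010000011111
5829 = 01011011000101
→ | → 01011011011111 = 5855
66 = 00000001000010
→ ^ → 01011010011101 = 5789

5789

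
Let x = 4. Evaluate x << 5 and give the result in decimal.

128

4 = 00000100
shift left by 5 → 10000000 = 128
(equivalently, 4 × 2^5 = 4 × 32)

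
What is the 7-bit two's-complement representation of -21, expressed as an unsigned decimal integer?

107

21 in 7 bits: 0010101
Invert: 1101010
Add 1:  1101011 = 107
(Check: 2^7 - 21 = 128 - 21 = 107.)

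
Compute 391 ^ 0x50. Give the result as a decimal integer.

471

391 = 110000111
0x50 = 001010000
XOR → 111010111 = 471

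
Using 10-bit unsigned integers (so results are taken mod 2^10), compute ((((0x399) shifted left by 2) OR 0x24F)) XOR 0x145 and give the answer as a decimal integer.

0x399 = 1110011001
→ shifted left by 2 (mod 2^10) → 1001100100 = 612
0x24F = 1001001111
→ OR → 1001101111 = 623
0x145 = 0101000101
→ XOR → 1100101010 = 810

810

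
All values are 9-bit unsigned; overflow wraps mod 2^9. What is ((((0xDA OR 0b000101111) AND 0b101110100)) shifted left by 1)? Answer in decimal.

0xDA = 011011010
0b000101111 = 000101111
→ OR → 011111111 = 255
0b101110100 = 101110100
→ AND → 001110100 = 116
→ shifted left by 1 (mod 2^9) → 011101000 = 232

232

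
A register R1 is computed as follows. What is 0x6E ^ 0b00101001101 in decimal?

0x6E = 001101110
b = 101001101
XOR → 100100011 = 291

291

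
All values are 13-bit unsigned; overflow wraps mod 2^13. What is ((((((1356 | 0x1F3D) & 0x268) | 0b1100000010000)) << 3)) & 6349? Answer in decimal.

1356 = 0010101001100
0x1F3D = 1111100111101
→ | → 1111101111101 = 8061
0x268 = 0001001101000
→ & → 0001001101000 = 616
0b1100000010000 = 1100000010000
→ | → 1101001111000 = 6776
→ << 3 (mod 2^13) → 1001111000000 = 5056
6349 = 1100011001101
→ & → 1000011000000 = 4288

4288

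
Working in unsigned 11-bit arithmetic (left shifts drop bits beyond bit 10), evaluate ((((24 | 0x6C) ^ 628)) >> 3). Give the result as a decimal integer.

24 = 00000011000
0x6C = 00001101100
→ | → 00001111100 = 124
628 = 01001110100
→ ^ → 01000001000 = 520
→ >> 3 → 00001000001 = 65

65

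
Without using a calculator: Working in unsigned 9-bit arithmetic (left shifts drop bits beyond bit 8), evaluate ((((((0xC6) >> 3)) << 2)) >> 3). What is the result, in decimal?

12

0xC6 = 011000110
→ >> 3 → 000011000 = 24
→ << 2 (mod 2^9) → 001100000 = 96
→ >> 3 → 000001100 = 12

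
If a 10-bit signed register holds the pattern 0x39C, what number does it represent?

-100

pattern = 1110011100 (MSB is 1 ⇒ negative)
Invert: 0001100011, add 1 → 0001100100 = 100, so the value is -100.
(Equivalently: 924 - 2^10 = 924 - 1024 = -100.)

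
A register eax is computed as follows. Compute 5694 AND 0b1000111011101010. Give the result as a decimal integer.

1578

5694 = 0001011000111110
b = 1000111011101010
AND → 0000011000101010 = 1578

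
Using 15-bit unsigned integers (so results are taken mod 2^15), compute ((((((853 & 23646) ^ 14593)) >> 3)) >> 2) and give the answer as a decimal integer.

458

853 = 000001101010101
23646 = 101110001011110
→ & → 000000001010100 = 84
14593 = 011100100000001
→ ^ → 011100101010101 = 14677
→ >> 3 → 000011100101010 = 1834
→ >> 2 → 000000111001010 = 458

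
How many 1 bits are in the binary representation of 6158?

6158 = 1100000001110
Count the 1s: 1 + 1 + 1 + 1 + 1 = 5

5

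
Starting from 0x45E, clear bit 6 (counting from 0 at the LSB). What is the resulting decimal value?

x = 10001011110
bit 6 is currently 1; clear it via x & ~(1 << 6) = x & ~64
→ 10000011110 = 1054

1054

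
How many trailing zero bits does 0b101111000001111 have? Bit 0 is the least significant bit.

0b101111000001111 = 101111000001111
Trailing zeros: 0, so the lowest set bit is bit 0 (value 1).

0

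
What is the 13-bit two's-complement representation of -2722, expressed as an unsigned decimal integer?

5470

2722 in 13 bits: 0101010100010
Invert: 1010101011101
Add 1:  1010101011110 = 5470
(Check: 2^13 - 2722 = 8192 - 2722 = 5470.)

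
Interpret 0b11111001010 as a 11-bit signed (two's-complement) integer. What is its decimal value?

-54

pattern = 11111001010 (MSB is 1 ⇒ negative)
Invert: 00000110101, add 1 → 00000110110 = 54, so the value is -54.
(Equivalently: 1994 - 2^11 = 1994 - 2048 = -54.)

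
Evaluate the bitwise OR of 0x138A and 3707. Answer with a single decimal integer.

8187

0x138A = 1001110001010
3707 = 0111001111011
 OR → 1111111111011 = 8187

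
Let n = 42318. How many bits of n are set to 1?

42318 = 1010010101001110
Count the 1s: 1 + 1 + 1 + 1 + 1 + 1 + 1 + 1 = 8

8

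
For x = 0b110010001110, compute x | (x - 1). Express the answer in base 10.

3215

x = 110010001110 = 3214
x - 1 = 110010001101
OR    = 110010001111 = 3215
(x | (x - 1) sets all bits below the lowest set bit.)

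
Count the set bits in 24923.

8

24923 = 110000101011011
Count the 1s: 1 + 1 + 1 + 1 + 1 + 1 + 1 + 1 = 8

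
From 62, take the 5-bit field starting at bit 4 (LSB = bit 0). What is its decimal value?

v = 000111110
Shift right by 4: 00011
Mask low 5 bits: 00011 = 3

3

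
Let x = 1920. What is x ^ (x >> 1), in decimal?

x = 11110000000 = 1920
x>>1 = 01111000000
XOR  = 10001000000 = 1088
(x ^ (x >> 1) gives the standard binary-reflected Gray code of x.)

1088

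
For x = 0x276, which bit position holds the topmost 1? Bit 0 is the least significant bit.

9

0x276 = 1001110110
The topmost 1 is at position 9 (since 2^9 = 512 ≤ 630 < 1024).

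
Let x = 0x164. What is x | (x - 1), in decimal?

x = 101100100 = 356
x - 1 = 101100011
OR    = 101100111 = 359
(x | (x - 1) sets all bits below the lowest set bit.)

359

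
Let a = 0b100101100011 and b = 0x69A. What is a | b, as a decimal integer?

4091

a = 100101100011
0x69A = 011010011010
 OR → 111111111011 = 4091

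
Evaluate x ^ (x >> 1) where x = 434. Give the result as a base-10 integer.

x = 110110010 = 434
x>>1 = 011011001
XOR  = 101101011 = 363
(x ^ (x >> 1) gives the standard binary-reflected Gray code of x.)

363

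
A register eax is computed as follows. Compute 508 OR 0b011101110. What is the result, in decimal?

508 = 111111100
b = 011101110
 OR → 111111110 = 510

510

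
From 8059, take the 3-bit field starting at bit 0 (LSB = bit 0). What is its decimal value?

v = 01111101111011
Shift right by 0: 01111101111011
Mask low 3 bits: 011 = 3

3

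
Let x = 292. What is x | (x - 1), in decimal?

x = 100100100 = 292
x - 1 = 100100011
OR    = 100100111 = 295
(x | (x - 1) sets all bits below the lowest set bit.)

295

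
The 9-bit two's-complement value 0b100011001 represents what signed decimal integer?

pattern = 100011001 (MSB is 1 ⇒ negative)
Invert: 011100110, add 1 → 011100111 = 231, so the value is -231.
(Equivalently: 281 - 2^9 = 281 - 512 = -231.)

-231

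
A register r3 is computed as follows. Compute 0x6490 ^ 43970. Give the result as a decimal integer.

0x6490 = 0110010010010000
43970 = 1010101111000010
XOR → 1100111101010010 = 53074

53074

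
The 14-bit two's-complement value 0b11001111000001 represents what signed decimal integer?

-3135

pattern = 11001111000001 (MSB is 1 ⇒ negative)
Invert: 00110000111110, add 1 → 00110000111111 = 3135, so the value is -3135.
(Equivalently: 13249 - 2^14 = 13249 - 16384 = -3135.)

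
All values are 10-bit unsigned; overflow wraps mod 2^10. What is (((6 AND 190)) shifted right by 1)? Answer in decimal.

6 = 0000000110
190 = 0010111110
→ AND → 0000000110 = 6
→ shifted right by 1 → 0000000011 = 3

3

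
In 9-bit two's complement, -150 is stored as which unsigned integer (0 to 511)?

362

150 in 9 bits: 010010110
Invert: 101101001
Add 1:  101101010 = 362
(Check: 2^9 - 150 = 512 - 150 = 362.)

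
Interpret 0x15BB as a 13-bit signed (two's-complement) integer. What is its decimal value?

-2629

pattern = 1010110111011 (MSB is 1 ⇒ negative)
Invert: 0101001000100, add 1 → 0101001000101 = 2629, so the value is -2629.
(Equivalently: 5563 - 2^13 = 5563 - 8192 = -2629.)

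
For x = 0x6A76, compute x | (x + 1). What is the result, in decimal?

27255

x = 110101001110110 = 27254
x + 1 = 110101001110111
OR    = 110101001110111 = 27255
(x | (x + 1) sets the lowest cleared bit.)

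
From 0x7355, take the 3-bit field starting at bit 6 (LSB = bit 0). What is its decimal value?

5

v = 0111001101010101
Shift right by 6: 0111001101
Mask low 3 bits: 101 = 5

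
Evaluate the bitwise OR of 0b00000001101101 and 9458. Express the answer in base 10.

9471

a = 00000001101101
9458 = 10010011110010
 OR → 10010011111111 = 9471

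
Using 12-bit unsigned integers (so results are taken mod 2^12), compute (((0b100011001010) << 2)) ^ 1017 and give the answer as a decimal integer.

209

0b100011001010 = 100011001010
→ << 2 (mod 2^12) → 001100101000 = 808
1017 = 001111111001
→ ^ → 000011010001 = 209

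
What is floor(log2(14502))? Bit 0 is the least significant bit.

14502 = 11100010100110
The topmost 1 is at position 13 (since 2^13 = 8192 ≤ 14502 < 16384).

13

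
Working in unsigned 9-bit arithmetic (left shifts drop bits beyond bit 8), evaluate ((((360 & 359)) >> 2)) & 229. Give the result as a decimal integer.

64

360 = 101101000
359 = 101100111
→ & → 101100000 = 352
→ >> 2 → 001011000 = 88
229 = 011100101
→ & → 001000000 = 64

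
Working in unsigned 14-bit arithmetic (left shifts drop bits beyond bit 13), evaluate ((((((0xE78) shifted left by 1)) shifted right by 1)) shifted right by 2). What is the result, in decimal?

926

0xE78 = 00111001111000
→ shifted left by 1 (mod 2^14) → 01110011110000 = 7408
→ shifted right by 1 → 00111001111000 = 3704
→ shifted right by 2 → 00001110011110 = 926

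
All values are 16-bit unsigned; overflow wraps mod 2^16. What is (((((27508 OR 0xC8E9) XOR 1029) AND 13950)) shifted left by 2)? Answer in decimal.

27508 = 0110101101110100
0xC8E9 = 1100100011101001
→ OR → 1110101111111101 = 60413
1029 = 0000010000000101
→ XOR → 1110111111111000 = 61432
13950 = 0011011001111110
→ AND → 0010011001111000 = 9848
→ shifted left by 2 (mod 2^16) → 1001100111100000 = 39392

39392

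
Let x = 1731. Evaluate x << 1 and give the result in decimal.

3462

1731 = 011011000011
shift left by 1 → 110110000110 = 3462
(equivalently, 1731 × 2^1 = 1731 × 2)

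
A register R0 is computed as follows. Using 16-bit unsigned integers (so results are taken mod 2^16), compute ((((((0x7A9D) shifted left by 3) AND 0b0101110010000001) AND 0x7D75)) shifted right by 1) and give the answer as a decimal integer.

10752

0x7A9D = 0111101010011101
→ shifted left by 3 (mod 2^16) → 1101010011101000 = 54504
0b0101110010000001 = 0101110010000001
→ AND → 0101010010000000 = 21632
0x7D75 = 0111110101110101
→ AND → 0101010000000000 = 21504
→ shifted right by 1 → 0010101000000000 = 10752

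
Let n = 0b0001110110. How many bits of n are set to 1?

n = 1110110
Count the 1s: 1 + 1 + 1 + 1 + 1 = 5

5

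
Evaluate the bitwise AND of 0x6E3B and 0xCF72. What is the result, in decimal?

0x6E3B = 0110111000111011
0xCF72 = 1100111101110010
AND → 0100111000110010 = 20018

20018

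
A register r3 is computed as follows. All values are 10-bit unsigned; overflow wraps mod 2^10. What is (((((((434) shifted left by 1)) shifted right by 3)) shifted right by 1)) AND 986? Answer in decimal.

434 = 0110110010
→ shifted left by 1 (mod 2^10) → 1101100100 = 868
→ shifted right by 3 → 0001101100 = 108
→ shifted right by 1 → 0000110110 = 54
986 = 1111011010
→ AND → 0000010010 = 18

18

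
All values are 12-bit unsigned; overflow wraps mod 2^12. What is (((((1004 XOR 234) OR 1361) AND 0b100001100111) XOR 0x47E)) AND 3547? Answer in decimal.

1049

1004 = 001111101100
234 = 000011101010
→ XOR → 001100000110 = 774
1361 = 010101010001
→ OR → 011101010111 = 1879
0b100001100111 = 100001100111
→ AND → 000001000111 = 71
0x47E = 010001111110
→ XOR → 010000111001 = 1081
3547 = 110111011011
→ AND → 010000011001 = 1049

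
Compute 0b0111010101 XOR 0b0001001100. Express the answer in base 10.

409

a = 111010101
b = 001001100
XOR → 110011001 = 409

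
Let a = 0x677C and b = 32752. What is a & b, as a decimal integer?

26480

0x677C = 110011101111100
32752 = 111111111110000
AND → 110011101110000 = 26480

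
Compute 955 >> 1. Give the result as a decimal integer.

955 = 1110111011
shift right by 1 → 0111011101 = 477
(equivalently, floor(955 / 2))

477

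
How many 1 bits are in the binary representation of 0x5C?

4

0x5C = 1011100
Count the 1s: 1 + 1 + 1 + 1 = 4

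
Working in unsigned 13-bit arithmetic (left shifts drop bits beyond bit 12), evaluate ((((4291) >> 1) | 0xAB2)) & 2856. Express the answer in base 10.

2592

4291 = 1000011000011
→ >> 1 → 0100001100001 = 2145
0xAB2 = 0101010110010
→ | → 0101011110011 = 2803
2856 = 0101100101000
→ & → 0101000100000 = 2592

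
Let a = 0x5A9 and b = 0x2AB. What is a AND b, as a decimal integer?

169

0x5A9 = 10110101001
0x2AB = 01010101011
AND → 00010101001 = 169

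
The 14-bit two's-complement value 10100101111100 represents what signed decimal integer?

pattern = 10100101111100 (MSB is 1 ⇒ negative)
Invert: 01011010000011, add 1 → 01011010000100 = 5764, so the value is -5764.
(Equivalently: 10620 - 2^14 = 10620 - 16384 = -5764.)

-5764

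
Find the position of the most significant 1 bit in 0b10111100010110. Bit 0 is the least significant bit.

0b10111100010110 = 10111100010110
The topmost 1 is at position 13 (since 2^13 = 8192 ≤ 12054 < 16384).

13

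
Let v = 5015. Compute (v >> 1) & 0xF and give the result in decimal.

11

v = 1001110010111
Shift right by 1: 100111001011
Mask low 4 bits: 1011 = 11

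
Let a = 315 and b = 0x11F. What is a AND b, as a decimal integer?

283

315 = 100111011
0x11F = 100011111
AND → 100011011 = 283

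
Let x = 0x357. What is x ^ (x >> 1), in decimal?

x = 1101010111 = 855
x>>1 = 0110101011
XOR  = 1011111100 = 764
(x ^ (x >> 1) gives the standard binary-reflected Gray code of x.)

764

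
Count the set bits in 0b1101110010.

6

n = 1101110010
Count the 1s: 1 + 1 + 1 + 1 + 1 + 1 = 6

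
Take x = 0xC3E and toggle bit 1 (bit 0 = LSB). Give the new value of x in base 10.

x = 110000111110
bit 1 is currently 1; toggle it via x ^ (1 << 1) = x ^ 2
→ 110000111100 = 3132

3132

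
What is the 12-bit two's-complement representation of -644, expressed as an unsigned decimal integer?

644 in 12 bits: 001010000100
Invert: 110101111011
Add 1:  110101111100 = 3452
(Check: 2^12 - 644 = 4096 - 644 = 3452.)

3452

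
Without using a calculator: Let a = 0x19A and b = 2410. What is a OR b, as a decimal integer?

0x19A = 000110011010
2410 = 100101101010
 OR → 100111111010 = 2554

2554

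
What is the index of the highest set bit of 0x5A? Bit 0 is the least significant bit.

0x5A = 1011010
The topmost 1 is at position 6 (since 2^6 = 64 ≤ 90 < 128).

6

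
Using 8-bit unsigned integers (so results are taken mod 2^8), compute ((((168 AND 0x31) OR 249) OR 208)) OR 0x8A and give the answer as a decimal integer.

168 = 10101000
0x31 = 00110001
→ AND → 00100000 = 32
249 = 11111001
→ OR → 11111001 = 249
208 = 11010000
→ OR → 11111001 = 249
0x8A = 10001010
→ OR → 11111011 = 251

251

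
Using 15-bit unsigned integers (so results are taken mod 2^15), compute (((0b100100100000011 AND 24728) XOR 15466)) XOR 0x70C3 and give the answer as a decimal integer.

0b100100100000011 = 100100100000011
24728 = 110000010011000
→ AND → 100000000000000 = 16384
15466 = 011110001101010
→ XOR → 111110001101010 = 31850
0x70C3 = 111000011000011
→ XOR → 000110010101001 = 3241

3241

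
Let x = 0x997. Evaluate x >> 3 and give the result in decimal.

306

0x997 = 100110010111
shift right by 3 → 000100110010 = 306
(equivalently, floor(2455 / 8))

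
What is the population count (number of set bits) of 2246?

2246 = 100011000110
Count the 1s: 1 + 1 + 1 + 1 + 1 = 5

5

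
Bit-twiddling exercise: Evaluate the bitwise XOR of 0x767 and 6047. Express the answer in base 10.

0x767 = 0011101100111
6047 = 1011110011111
XOR → 1000011111000 = 4344

4344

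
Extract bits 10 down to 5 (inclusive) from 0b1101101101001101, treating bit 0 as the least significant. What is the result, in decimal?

26

v = 1101101101001101
Shift right by 5: 11011011010
Mask low 6 bits: 011010 = 26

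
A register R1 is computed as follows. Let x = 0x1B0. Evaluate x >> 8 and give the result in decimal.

1

0x1B0 = 110110000
shift right by 8 → 000000001 = 1
(equivalently, floor(432 / 256))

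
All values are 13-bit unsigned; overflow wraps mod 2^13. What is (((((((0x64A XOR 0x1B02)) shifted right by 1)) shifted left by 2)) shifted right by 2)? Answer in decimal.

0x64A = 0011001001010
0x1B02 = 1101100000010
→ XOR → 1110101001000 = 7496
→ shifted right by 1 → 0111010100100 = 3748
→ shifted left by 2 (mod 2^13) → 1101010010000 = 6800
→ shifted right by 2 → 0011010100100 = 1700

1700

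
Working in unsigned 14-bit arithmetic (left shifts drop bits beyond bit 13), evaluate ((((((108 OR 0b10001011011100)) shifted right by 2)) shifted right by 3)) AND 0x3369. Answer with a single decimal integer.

108 = 00000001101100
0b10001011011100 = 10001011011100
→ OR → 10001011111100 = 8956
→ shifted right by 2 → 00100010111111 = 2239
→ shifted right by 3 → 00000100010111 = 279
0x3369 = 11001101101001
→ AND → 00000100000001 = 257

257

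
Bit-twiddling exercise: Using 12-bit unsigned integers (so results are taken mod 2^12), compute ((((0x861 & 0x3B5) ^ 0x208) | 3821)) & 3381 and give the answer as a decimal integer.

0x861 = 100001100001
0x3B5 = 001110110101
→ & → 000000100001 = 33
0x208 = 001000001000
→ ^ → 001000101001 = 553
3821 = 111011101101
→ | → 111011101101 = 3821
3381 = 110100110101
→ & → 110000100101 = 3109

3109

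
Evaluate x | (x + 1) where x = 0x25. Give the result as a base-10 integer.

x = 100101 = 37
x + 1 = 100110
OR    = 100111 = 39
(x | (x + 1) sets the lowest cleared bit.)

39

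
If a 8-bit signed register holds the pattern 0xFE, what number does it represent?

-2

pattern = 11111110 (MSB is 1 ⇒ negative)
Invert: 00000001, add 1 → 00000010 = 2, so the value is -2.
(Equivalently: 254 - 2^8 = 254 - 256 = -2.)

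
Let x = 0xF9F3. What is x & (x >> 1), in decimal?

30961

x = 1111100111110011 = 63987
x>>1 = 0111110011111001
AND  = 0111100011110001 = 30961
(x & (x >> 1) has a 1 wherever x has two consecutive 1 bits.)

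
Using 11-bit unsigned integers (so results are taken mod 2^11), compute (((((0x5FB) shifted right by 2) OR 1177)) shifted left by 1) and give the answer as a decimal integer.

1022

0x5FB = 10111111011
→ shifted right by 2 → 00101111110 = 382
1177 = 10010011001
→ OR → 10111111111 = 1535
→ shifted left by 1 (mod 2^11) → 01111111110 = 1022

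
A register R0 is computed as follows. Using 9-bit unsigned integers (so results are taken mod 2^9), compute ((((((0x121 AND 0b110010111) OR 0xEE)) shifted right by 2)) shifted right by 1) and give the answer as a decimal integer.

61

0x121 = 100100001
0b110010111 = 110010111
→ AND → 100000001 = 257
0xEE = 011101110
→ OR → 111101111 = 495
→ shifted right by 2 → 001111011 = 123
→ shifted right by 1 → 000111101 = 61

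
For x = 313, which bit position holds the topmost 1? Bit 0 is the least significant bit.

8

313 = 100111001
The topmost 1 is at position 8 (since 2^8 = 256 ≤ 313 < 512).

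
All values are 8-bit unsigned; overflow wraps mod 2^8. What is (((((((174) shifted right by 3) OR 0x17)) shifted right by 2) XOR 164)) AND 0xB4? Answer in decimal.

160

174 = 10101110
→ shifted right by 3 → 00010101 = 21
0x17 = 00010111
→ OR → 00010111 = 23
→ shifted right by 2 → 00000101 = 5
164 = 10100100
→ XOR → 10100001 = 161
0xB4 = 10110100
→ AND → 10100000 = 160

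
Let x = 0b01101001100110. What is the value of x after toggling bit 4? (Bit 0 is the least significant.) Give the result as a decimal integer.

6774

x = 01101001100110
bit 4 is currently 0; toggle it via x ^ (1 << 4) = x ^ 16
→ 01101001110110 = 6774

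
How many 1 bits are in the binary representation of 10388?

5

10388 = 10100010010100
Count the 1s: 1 + 1 + 1 + 1 + 1 = 5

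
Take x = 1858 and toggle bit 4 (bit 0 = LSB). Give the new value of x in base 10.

1874

x = 011101000010
bit 4 is currently 0; toggle it via x ^ (1 << 4) = x ^ 16
→ 011101010010 = 1874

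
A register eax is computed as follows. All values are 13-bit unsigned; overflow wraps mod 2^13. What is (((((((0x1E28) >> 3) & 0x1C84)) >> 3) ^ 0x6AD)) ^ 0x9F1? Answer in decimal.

0x1E28 = 1111000101000
→ >> 3 → 0001111000101 = 965
0x1C84 = 1110010000100
→ & → 0000010000100 = 132
→ >> 3 → 0000000010000 = 16
0x6AD = 0011010101101
→ ^ → 0011010111101 = 1725
0x9F1 = 0100111110001
→ ^ → 0111101001100 = 3916

3916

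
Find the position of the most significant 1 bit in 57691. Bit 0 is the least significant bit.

57691 = 1110000101011011
The topmost 1 is at position 15 (since 2^15 = 32768 ≤ 57691 < 65536).

15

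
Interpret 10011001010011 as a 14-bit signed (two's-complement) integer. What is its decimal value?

-6573

pattern = 10011001010011 (MSB is 1 ⇒ negative)
Invert: 01100110101100, add 1 → 01100110101101 = 6573, so the value is -6573.
(Equivalently: 9811 - 2^14 = 9811 - 16384 = -6573.)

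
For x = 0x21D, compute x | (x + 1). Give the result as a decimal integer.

543

x = 1000011101 = 541
x + 1 = 1000011110
OR    = 1000011111 = 543
(x | (x + 1) sets the lowest cleared bit.)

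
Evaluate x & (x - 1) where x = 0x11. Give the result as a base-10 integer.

16

x = 10001 = 17
x - 1 = 10000
AND   = 10000 = 16
(x & (x - 1) clears the lowest set bit of x.)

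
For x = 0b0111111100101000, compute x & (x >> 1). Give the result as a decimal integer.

16128

x = 111111100101000 = 32552
x>>1 = 011111110010100
AND  = 011111100000000 = 16128
(x & (x >> 1) has a 1 wherever x has two consecutive 1 bits.)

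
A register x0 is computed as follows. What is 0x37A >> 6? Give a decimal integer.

13

0x37A = 1101111010
shift right by 6 → 0000001101 = 13
(equivalently, floor(890 / 64))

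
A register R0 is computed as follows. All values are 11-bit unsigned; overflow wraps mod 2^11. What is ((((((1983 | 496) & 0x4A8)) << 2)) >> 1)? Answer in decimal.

1983 = 11110111111
496 = 00111110000
→ | → 11111111111 = 2047
0x4A8 = 10010101000
→ & → 10010101000 = 1192
→ << 2 (mod 2^11) → 01010100000 = 672
→ >> 1 → 00101010000 = 336

336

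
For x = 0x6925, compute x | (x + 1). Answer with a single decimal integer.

x = 110100100100101 = 26917
x + 1 = 110100100100110
OR    = 110100100100111 = 26919
(x | (x + 1) sets the lowest cleared bit.)

26919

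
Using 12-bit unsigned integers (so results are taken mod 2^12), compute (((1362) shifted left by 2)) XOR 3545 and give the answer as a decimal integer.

2193

1362 = 010101010010
→ shifted left by 2 (mod 2^12) → 010101001000 = 1352
3545 = 110111011001
→ XOR → 100010010001 = 2193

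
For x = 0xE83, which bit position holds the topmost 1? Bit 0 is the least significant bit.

0xE83 = 111010000011
The topmost 1 is at position 11 (since 2^11 = 2048 ≤ 3715 < 4096).

11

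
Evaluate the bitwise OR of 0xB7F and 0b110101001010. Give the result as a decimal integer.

3967

0xB7F = 101101111111
b = 110101001010
 OR → 111101111111 = 3967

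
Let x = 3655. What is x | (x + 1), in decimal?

3663

x = 111001000111 = 3655
x + 1 = 111001001000
OR    = 111001001111 = 3663
(x | (x + 1) sets the lowest cleared bit.)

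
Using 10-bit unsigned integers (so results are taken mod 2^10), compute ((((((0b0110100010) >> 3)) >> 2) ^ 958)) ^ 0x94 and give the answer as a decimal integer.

807

0b0110100010 = 0110100010
→ >> 3 → 0000110100 = 52
→ >> 2 → 0000001101 = 13
958 = 1110111110
→ ^ → 1110110011 = 947
0x94 = 0010010100
→ ^ → 1100100111 = 807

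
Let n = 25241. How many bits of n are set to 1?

25241 = 110001010011001
Count the 1s: 1 + 1 + 1 + 1 + 1 + 1 + 1 = 7

7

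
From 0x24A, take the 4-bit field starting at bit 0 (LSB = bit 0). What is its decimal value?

v = 0001001001010
Shift right by 0: 0001001001010
Mask low 4 bits: 1010 = 10

10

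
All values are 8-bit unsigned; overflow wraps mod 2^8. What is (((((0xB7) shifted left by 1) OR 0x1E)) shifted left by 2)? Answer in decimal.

248

0xB7 = 10110111
→ shifted left by 1 (mod 2^8) → 01101110 = 110
0x1E = 00011110
→ OR → 01111110 = 126
→ shifted left by 2 (mod 2^8) → 11111000 = 248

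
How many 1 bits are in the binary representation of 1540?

3

1540 = 11000000100
Count the 1s: 1 + 1 + 1 = 3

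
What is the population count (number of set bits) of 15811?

9

15811 = 11110111000011
Count the 1s: 1 + 1 + 1 + 1 + 1 + 1 + 1 + 1 + 1 = 9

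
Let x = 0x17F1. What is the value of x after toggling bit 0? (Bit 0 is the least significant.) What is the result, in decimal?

6128

x = 1011111110001
bit 0 is currently 1; toggle it via x ^ (1 << 0) = x ^ 1
→ 1011111110000 = 6128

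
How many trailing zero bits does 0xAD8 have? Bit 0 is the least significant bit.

3

0xAD8 = 101011011000
Trailing zeros: 3, so the lowest set bit is bit 3 (value 8).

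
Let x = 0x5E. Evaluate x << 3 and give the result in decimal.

0x5E = 0001011110
shift left by 3 → 1011110000 = 752
(equivalently, 94 × 2^3 = 94 × 8)

752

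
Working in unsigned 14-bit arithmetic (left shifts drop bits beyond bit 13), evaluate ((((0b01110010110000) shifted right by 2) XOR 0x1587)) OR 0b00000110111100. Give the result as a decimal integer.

5055

0b01110010110000 = 01110010110000
→ shifted right by 2 → 00011100101100 = 1836
0x1587 = 01010110000111
→ XOR → 01001010101011 = 4779
0b00000110111100 = 00000110111100
→ OR → 01001110111111 = 5055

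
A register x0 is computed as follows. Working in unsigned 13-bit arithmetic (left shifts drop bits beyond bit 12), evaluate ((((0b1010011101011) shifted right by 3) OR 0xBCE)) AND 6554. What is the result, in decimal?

0b1010011101011 = 1010011101011
→ shifted right by 3 → 0001010011101 = 669
0xBCE = 0101111001110
→ OR → 0101111011111 = 3039
6554 = 1100110011010
→ AND → 0100110011010 = 2458

2458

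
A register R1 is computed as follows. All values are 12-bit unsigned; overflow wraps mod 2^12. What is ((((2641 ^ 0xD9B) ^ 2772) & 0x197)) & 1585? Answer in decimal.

16

2641 = 101001010001
0xD9B = 110110011011
→ ^ → 011111001010 = 1994
2772 = 101011010100
→ ^ → 110100011110 = 3358
0x197 = 000110010111
→ & → 000100010110 = 278
1585 = 011000110001
→ & → 000000010000 = 16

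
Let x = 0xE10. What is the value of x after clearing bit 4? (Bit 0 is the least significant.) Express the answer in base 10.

x = 00111000010000
bit 4 is currently 1; clear it via x & ~(1 << 4) = x & ~16
→ 00111000000000 = 3584

3584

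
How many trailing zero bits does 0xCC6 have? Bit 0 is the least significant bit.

1

0xCC6 = 110011000110
Trailing zeros: 1, so the lowest set bit is bit 1 (value 2).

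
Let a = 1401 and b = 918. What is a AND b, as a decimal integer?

272

1401 = 10101111001
918 = 01110010110
AND → 00100010000 = 272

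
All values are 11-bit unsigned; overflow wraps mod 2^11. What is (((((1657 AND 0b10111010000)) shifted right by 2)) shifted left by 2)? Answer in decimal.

1657 = 11001111001
0b10111010000 = 10111010000
→ AND → 10001010000 = 1104
→ shifted right by 2 → 00100010100 = 276
→ shifted left by 2 (mod 2^11) → 10001010000 = 1104

1104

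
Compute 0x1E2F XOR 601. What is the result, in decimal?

0x1E2F = 1111000101111
601 = 0001001011001
XOR → 1110001110110 = 7286

7286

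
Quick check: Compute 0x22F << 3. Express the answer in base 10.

0x22F = 0001000101111
shift left by 3 → 1000101111000 = 4472
(equivalently, 559 × 2^3 = 559 × 8)

4472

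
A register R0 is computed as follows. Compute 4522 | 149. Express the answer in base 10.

4522 = 1000110101010
149 = 0000010010101
 OR → 1000110111111 = 4543

4543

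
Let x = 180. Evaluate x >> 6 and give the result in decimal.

180 = 10110100
shift right by 6 → 00000010 = 2
(equivalently, floor(180 / 64))

2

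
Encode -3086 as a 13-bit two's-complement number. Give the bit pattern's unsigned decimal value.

5106

3086 in 13 bits: 0110000001110
Invert: 1001111110001
Add 1:  1001111110010 = 5106
(Check: 2^13 - 3086 = 8192 - 3086 = 5106.)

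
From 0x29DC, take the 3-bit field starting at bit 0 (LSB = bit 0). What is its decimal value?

v = 0010100111011100
Shift right by 0: 0010100111011100
Mask low 3 bits: 100 = 4

4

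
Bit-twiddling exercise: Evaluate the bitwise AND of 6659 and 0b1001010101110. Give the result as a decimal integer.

6659 = 1101000000011
b = 1001010101110
AND → 1001000000010 = 4610

4610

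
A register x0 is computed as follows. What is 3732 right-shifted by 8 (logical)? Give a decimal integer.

3732 = 111010010100
shift right by 8 → 000000001110 = 14
(equivalently, floor(3732 / 256))

14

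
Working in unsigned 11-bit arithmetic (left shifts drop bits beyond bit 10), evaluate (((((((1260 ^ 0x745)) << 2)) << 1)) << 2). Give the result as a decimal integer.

1312

1260 = 10011101100
0x745 = 11101000101
→ ^ → 01110101001 = 937
→ << 2 (mod 2^11) → 11010100100 = 1700
→ << 1 (mod 2^11) → 10101001000 = 1352
→ << 2 (mod 2^11) → 10100100000 = 1312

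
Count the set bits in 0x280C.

4

0x280C = 10100000001100
Count the 1s: 1 + 1 + 1 + 1 = 4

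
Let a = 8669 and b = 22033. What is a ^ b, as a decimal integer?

8669 = 010000111011101
22033 = 101011000010001
XOR → 111011111001100 = 30668

30668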